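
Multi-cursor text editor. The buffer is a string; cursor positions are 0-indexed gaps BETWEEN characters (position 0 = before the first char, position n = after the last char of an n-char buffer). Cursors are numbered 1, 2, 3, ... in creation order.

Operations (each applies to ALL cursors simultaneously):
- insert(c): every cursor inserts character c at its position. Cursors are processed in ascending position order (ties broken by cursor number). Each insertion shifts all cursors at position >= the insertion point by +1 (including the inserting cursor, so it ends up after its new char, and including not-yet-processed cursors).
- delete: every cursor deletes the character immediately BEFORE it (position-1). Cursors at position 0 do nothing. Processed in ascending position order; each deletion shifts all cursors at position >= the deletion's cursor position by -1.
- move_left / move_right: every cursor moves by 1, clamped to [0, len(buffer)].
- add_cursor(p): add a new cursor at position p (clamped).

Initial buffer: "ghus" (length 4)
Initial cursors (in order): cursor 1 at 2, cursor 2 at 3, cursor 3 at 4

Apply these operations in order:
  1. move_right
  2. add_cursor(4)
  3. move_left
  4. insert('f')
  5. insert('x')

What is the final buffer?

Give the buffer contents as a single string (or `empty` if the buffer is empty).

Answer: ghfxufffxxxs

Derivation:
After op 1 (move_right): buffer="ghus" (len 4), cursors c1@3 c2@4 c3@4, authorship ....
After op 2 (add_cursor(4)): buffer="ghus" (len 4), cursors c1@3 c2@4 c3@4 c4@4, authorship ....
After op 3 (move_left): buffer="ghus" (len 4), cursors c1@2 c2@3 c3@3 c4@3, authorship ....
After op 4 (insert('f')): buffer="ghfufffs" (len 8), cursors c1@3 c2@7 c3@7 c4@7, authorship ..1.234.
After op 5 (insert('x')): buffer="ghfxufffxxxs" (len 12), cursors c1@4 c2@11 c3@11 c4@11, authorship ..11.234234.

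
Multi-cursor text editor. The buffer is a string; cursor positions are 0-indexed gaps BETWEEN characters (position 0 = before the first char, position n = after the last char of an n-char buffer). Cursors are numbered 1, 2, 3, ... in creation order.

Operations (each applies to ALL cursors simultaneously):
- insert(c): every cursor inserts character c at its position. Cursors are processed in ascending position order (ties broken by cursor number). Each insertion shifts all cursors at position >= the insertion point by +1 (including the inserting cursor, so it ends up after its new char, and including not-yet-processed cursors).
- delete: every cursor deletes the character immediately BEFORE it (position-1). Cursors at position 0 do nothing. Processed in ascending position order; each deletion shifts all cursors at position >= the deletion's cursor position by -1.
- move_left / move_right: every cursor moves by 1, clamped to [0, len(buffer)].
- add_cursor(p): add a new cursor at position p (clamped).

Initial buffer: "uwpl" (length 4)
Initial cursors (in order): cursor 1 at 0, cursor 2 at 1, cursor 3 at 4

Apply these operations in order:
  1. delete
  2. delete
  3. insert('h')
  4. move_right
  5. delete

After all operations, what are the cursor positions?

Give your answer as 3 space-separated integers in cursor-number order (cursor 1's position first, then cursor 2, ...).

Answer: 1 1 1

Derivation:
After op 1 (delete): buffer="wp" (len 2), cursors c1@0 c2@0 c3@2, authorship ..
After op 2 (delete): buffer="w" (len 1), cursors c1@0 c2@0 c3@1, authorship .
After op 3 (insert('h')): buffer="hhwh" (len 4), cursors c1@2 c2@2 c3@4, authorship 12.3
After op 4 (move_right): buffer="hhwh" (len 4), cursors c1@3 c2@3 c3@4, authorship 12.3
After op 5 (delete): buffer="h" (len 1), cursors c1@1 c2@1 c3@1, authorship 1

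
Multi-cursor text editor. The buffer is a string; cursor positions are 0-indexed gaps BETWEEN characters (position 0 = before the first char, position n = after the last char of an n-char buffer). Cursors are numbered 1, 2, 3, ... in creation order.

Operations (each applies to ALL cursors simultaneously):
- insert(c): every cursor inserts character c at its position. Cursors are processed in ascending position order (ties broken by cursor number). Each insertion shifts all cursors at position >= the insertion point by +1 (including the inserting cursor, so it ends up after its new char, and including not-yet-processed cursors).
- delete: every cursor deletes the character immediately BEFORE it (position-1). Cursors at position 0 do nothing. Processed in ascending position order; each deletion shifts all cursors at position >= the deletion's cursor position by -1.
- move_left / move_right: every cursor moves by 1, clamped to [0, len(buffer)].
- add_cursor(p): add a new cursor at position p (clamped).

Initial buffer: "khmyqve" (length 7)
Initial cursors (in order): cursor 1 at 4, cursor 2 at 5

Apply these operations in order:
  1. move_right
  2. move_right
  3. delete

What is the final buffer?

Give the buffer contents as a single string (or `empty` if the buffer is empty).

After op 1 (move_right): buffer="khmyqve" (len 7), cursors c1@5 c2@6, authorship .......
After op 2 (move_right): buffer="khmyqve" (len 7), cursors c1@6 c2@7, authorship .......
After op 3 (delete): buffer="khmyq" (len 5), cursors c1@5 c2@5, authorship .....

Answer: khmyq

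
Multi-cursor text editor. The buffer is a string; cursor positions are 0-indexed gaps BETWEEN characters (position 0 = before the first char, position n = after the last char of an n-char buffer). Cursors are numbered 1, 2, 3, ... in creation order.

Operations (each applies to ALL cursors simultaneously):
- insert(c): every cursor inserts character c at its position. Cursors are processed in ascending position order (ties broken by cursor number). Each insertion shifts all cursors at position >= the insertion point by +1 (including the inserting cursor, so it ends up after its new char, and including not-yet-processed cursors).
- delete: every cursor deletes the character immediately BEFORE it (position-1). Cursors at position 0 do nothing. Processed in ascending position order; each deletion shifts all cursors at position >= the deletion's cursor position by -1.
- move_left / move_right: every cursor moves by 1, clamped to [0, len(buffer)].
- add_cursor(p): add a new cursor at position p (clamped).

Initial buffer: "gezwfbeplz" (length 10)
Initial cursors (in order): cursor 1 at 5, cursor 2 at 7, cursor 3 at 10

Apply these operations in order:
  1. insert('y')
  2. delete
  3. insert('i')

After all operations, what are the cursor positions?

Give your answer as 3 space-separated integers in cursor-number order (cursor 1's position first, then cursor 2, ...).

Answer: 6 9 13

Derivation:
After op 1 (insert('y')): buffer="gezwfybeyplzy" (len 13), cursors c1@6 c2@9 c3@13, authorship .....1..2...3
After op 2 (delete): buffer="gezwfbeplz" (len 10), cursors c1@5 c2@7 c3@10, authorship ..........
After op 3 (insert('i')): buffer="gezwfibeiplzi" (len 13), cursors c1@6 c2@9 c3@13, authorship .....1..2...3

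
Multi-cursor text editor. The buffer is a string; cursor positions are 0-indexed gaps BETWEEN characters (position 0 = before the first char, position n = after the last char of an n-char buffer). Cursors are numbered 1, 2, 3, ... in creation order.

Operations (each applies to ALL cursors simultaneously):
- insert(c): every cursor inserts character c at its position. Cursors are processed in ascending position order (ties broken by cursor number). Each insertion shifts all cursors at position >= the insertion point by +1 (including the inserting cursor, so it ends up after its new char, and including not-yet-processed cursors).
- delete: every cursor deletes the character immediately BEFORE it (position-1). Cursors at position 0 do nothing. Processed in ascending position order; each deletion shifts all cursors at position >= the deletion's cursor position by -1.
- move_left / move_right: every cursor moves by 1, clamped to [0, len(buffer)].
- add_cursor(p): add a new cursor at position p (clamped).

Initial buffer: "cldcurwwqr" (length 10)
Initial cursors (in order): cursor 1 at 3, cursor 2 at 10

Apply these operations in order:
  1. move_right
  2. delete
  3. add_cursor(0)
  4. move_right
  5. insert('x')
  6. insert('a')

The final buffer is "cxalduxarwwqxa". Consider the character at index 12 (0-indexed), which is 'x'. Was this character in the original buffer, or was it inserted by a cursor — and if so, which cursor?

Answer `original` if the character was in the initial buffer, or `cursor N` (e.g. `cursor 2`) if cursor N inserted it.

After op 1 (move_right): buffer="cldcurwwqr" (len 10), cursors c1@4 c2@10, authorship ..........
After op 2 (delete): buffer="cldurwwq" (len 8), cursors c1@3 c2@8, authorship ........
After op 3 (add_cursor(0)): buffer="cldurwwq" (len 8), cursors c3@0 c1@3 c2@8, authorship ........
After op 4 (move_right): buffer="cldurwwq" (len 8), cursors c3@1 c1@4 c2@8, authorship ........
After op 5 (insert('x')): buffer="cxlduxrwwqx" (len 11), cursors c3@2 c1@6 c2@11, authorship .3...1....2
After op 6 (insert('a')): buffer="cxalduxarwwqxa" (len 14), cursors c3@3 c1@8 c2@14, authorship .33...11....22
Authorship (.=original, N=cursor N): . 3 3 . . . 1 1 . . . . 2 2
Index 12: author = 2

Answer: cursor 2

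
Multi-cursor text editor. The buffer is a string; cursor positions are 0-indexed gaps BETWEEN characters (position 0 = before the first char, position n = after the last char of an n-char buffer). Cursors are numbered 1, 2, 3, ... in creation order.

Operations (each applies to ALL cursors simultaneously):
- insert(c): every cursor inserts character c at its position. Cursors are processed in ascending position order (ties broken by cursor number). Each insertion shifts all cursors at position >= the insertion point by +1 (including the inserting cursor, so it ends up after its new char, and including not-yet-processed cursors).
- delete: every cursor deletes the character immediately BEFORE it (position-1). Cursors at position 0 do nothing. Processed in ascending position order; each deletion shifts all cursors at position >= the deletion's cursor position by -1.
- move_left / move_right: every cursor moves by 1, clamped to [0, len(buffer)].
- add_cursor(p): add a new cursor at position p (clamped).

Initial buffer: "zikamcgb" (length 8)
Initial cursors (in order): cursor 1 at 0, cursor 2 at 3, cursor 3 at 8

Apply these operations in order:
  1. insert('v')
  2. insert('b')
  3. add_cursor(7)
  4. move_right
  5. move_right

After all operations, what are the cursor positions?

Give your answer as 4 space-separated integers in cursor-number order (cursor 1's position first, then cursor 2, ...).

After op 1 (insert('v')): buffer="vzikvamcgbv" (len 11), cursors c1@1 c2@5 c3@11, authorship 1...2.....3
After op 2 (insert('b')): buffer="vbzikvbamcgbvb" (len 14), cursors c1@2 c2@7 c3@14, authorship 11...22.....33
After op 3 (add_cursor(7)): buffer="vbzikvbamcgbvb" (len 14), cursors c1@2 c2@7 c4@7 c3@14, authorship 11...22.....33
After op 4 (move_right): buffer="vbzikvbamcgbvb" (len 14), cursors c1@3 c2@8 c4@8 c3@14, authorship 11...22.....33
After op 5 (move_right): buffer="vbzikvbamcgbvb" (len 14), cursors c1@4 c2@9 c4@9 c3@14, authorship 11...22.....33

Answer: 4 9 14 9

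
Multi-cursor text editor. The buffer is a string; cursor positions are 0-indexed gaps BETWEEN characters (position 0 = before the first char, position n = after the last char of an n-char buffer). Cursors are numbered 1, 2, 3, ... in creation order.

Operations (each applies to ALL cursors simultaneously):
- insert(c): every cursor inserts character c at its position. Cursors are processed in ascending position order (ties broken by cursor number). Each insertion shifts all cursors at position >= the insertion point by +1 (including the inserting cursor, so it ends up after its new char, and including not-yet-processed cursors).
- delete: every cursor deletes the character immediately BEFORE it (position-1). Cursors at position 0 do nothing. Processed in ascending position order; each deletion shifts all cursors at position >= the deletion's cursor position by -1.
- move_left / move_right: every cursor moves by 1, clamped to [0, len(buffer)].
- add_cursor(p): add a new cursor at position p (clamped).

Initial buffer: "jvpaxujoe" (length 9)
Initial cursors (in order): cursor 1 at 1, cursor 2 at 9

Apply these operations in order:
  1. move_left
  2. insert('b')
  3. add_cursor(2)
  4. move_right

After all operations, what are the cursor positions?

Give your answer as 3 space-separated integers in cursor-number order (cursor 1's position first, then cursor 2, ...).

After op 1 (move_left): buffer="jvpaxujoe" (len 9), cursors c1@0 c2@8, authorship .........
After op 2 (insert('b')): buffer="bjvpaxujobe" (len 11), cursors c1@1 c2@10, authorship 1........2.
After op 3 (add_cursor(2)): buffer="bjvpaxujobe" (len 11), cursors c1@1 c3@2 c2@10, authorship 1........2.
After op 4 (move_right): buffer="bjvpaxujobe" (len 11), cursors c1@2 c3@3 c2@11, authorship 1........2.

Answer: 2 11 3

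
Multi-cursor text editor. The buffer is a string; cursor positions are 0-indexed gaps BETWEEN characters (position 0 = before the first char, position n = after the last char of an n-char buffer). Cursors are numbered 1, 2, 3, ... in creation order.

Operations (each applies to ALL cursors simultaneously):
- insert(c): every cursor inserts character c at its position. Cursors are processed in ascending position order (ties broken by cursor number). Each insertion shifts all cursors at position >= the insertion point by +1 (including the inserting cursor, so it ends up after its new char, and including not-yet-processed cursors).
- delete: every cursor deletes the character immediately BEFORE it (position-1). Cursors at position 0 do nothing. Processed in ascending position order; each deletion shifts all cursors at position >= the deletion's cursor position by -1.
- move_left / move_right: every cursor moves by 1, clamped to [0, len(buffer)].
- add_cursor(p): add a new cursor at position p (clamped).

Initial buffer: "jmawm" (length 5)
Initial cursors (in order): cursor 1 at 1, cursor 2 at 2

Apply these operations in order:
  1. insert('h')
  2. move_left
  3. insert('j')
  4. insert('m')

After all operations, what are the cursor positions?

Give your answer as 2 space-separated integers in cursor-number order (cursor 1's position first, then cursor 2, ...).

Answer: 3 7

Derivation:
After op 1 (insert('h')): buffer="jhmhawm" (len 7), cursors c1@2 c2@4, authorship .1.2...
After op 2 (move_left): buffer="jhmhawm" (len 7), cursors c1@1 c2@3, authorship .1.2...
After op 3 (insert('j')): buffer="jjhmjhawm" (len 9), cursors c1@2 c2@5, authorship .11.22...
After op 4 (insert('m')): buffer="jjmhmjmhawm" (len 11), cursors c1@3 c2@7, authorship .111.222...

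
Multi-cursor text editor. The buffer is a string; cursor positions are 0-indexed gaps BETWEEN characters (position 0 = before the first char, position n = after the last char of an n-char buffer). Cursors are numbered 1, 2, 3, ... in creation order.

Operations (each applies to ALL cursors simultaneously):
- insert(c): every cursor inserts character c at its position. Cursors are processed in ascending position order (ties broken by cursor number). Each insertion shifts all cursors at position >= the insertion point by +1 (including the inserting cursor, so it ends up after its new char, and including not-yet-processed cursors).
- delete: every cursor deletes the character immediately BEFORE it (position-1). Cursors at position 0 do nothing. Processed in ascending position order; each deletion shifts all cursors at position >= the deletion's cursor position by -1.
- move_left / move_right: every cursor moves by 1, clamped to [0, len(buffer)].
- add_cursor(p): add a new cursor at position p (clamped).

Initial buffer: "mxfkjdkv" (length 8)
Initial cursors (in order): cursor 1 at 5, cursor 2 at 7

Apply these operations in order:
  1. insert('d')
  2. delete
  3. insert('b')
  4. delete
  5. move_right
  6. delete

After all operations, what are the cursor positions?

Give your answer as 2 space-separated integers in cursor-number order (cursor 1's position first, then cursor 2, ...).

Answer: 5 6

Derivation:
After op 1 (insert('d')): buffer="mxfkjddkdv" (len 10), cursors c1@6 c2@9, authorship .....1..2.
After op 2 (delete): buffer="mxfkjdkv" (len 8), cursors c1@5 c2@7, authorship ........
After op 3 (insert('b')): buffer="mxfkjbdkbv" (len 10), cursors c1@6 c2@9, authorship .....1..2.
After op 4 (delete): buffer="mxfkjdkv" (len 8), cursors c1@5 c2@7, authorship ........
After op 5 (move_right): buffer="mxfkjdkv" (len 8), cursors c1@6 c2@8, authorship ........
After op 6 (delete): buffer="mxfkjk" (len 6), cursors c1@5 c2@6, authorship ......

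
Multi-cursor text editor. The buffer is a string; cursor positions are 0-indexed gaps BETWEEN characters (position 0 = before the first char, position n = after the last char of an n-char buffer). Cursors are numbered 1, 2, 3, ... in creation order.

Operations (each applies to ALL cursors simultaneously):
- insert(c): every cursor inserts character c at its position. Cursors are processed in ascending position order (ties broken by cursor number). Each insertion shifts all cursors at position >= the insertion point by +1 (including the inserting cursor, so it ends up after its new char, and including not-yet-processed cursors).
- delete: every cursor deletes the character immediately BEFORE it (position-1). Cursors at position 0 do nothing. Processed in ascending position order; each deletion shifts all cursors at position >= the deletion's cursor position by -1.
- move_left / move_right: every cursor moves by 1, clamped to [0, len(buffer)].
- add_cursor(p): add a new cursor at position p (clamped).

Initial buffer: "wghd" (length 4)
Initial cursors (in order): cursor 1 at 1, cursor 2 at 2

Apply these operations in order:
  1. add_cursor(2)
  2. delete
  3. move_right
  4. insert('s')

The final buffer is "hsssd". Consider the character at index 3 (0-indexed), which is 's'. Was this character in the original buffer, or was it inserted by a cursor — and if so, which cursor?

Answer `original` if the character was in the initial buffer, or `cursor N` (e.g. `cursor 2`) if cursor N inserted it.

Answer: cursor 3

Derivation:
After op 1 (add_cursor(2)): buffer="wghd" (len 4), cursors c1@1 c2@2 c3@2, authorship ....
After op 2 (delete): buffer="hd" (len 2), cursors c1@0 c2@0 c3@0, authorship ..
After op 3 (move_right): buffer="hd" (len 2), cursors c1@1 c2@1 c3@1, authorship ..
After op 4 (insert('s')): buffer="hsssd" (len 5), cursors c1@4 c2@4 c3@4, authorship .123.
Authorship (.=original, N=cursor N): . 1 2 3 .
Index 3: author = 3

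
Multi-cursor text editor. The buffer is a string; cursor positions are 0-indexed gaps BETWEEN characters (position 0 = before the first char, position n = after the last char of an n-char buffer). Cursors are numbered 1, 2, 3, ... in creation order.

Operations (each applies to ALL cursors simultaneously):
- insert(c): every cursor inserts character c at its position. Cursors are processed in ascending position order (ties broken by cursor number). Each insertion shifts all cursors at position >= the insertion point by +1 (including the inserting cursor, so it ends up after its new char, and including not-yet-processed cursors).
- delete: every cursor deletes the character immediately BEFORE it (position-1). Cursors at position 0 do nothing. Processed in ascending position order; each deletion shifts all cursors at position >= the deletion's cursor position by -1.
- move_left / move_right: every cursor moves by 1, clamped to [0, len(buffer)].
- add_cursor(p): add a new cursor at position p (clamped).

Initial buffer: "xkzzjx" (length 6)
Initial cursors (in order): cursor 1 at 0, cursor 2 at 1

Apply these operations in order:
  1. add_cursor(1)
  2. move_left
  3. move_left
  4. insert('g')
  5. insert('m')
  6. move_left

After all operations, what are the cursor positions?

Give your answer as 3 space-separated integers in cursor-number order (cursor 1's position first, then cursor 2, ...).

After op 1 (add_cursor(1)): buffer="xkzzjx" (len 6), cursors c1@0 c2@1 c3@1, authorship ......
After op 2 (move_left): buffer="xkzzjx" (len 6), cursors c1@0 c2@0 c3@0, authorship ......
After op 3 (move_left): buffer="xkzzjx" (len 6), cursors c1@0 c2@0 c3@0, authorship ......
After op 4 (insert('g')): buffer="gggxkzzjx" (len 9), cursors c1@3 c2@3 c3@3, authorship 123......
After op 5 (insert('m')): buffer="gggmmmxkzzjx" (len 12), cursors c1@6 c2@6 c3@6, authorship 123123......
After op 6 (move_left): buffer="gggmmmxkzzjx" (len 12), cursors c1@5 c2@5 c3@5, authorship 123123......

Answer: 5 5 5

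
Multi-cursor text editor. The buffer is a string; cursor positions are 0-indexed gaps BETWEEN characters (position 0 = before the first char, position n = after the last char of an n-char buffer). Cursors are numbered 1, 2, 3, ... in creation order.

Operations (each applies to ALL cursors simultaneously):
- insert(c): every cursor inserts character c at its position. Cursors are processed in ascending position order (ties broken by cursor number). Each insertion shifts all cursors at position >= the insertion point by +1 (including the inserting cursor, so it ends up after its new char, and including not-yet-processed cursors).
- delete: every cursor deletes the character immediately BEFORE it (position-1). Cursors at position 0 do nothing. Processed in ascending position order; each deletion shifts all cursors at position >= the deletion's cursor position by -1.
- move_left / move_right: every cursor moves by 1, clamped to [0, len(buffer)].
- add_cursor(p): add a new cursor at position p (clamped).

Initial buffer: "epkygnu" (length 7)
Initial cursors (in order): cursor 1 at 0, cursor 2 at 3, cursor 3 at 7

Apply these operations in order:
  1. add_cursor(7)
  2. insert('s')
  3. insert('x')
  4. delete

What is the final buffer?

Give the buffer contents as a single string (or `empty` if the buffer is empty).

After op 1 (add_cursor(7)): buffer="epkygnu" (len 7), cursors c1@0 c2@3 c3@7 c4@7, authorship .......
After op 2 (insert('s')): buffer="sepksygnuss" (len 11), cursors c1@1 c2@5 c3@11 c4@11, authorship 1...2....34
After op 3 (insert('x')): buffer="sxepksxygnussxx" (len 15), cursors c1@2 c2@7 c3@15 c4@15, authorship 11...22....3434
After op 4 (delete): buffer="sepksygnuss" (len 11), cursors c1@1 c2@5 c3@11 c4@11, authorship 1...2....34

Answer: sepksygnuss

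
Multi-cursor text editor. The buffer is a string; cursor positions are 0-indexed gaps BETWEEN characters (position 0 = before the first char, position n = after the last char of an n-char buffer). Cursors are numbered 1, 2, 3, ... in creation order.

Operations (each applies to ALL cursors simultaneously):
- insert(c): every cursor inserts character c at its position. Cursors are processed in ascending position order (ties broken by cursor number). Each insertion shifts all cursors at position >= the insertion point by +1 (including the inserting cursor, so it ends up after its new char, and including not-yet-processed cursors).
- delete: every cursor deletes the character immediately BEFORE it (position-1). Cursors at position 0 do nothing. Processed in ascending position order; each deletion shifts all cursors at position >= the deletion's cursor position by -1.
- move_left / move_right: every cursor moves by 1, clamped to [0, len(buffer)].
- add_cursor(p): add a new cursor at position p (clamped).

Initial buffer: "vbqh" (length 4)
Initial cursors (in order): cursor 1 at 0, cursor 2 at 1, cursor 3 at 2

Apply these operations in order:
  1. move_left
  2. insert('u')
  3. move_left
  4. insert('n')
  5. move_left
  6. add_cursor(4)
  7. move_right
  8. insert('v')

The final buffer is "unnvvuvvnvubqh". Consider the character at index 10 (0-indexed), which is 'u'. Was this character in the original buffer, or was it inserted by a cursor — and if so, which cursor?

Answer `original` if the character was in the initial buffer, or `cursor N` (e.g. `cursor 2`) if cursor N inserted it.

Answer: cursor 3

Derivation:
After op 1 (move_left): buffer="vbqh" (len 4), cursors c1@0 c2@0 c3@1, authorship ....
After op 2 (insert('u')): buffer="uuvubqh" (len 7), cursors c1@2 c2@2 c3@4, authorship 12.3...
After op 3 (move_left): buffer="uuvubqh" (len 7), cursors c1@1 c2@1 c3@3, authorship 12.3...
After op 4 (insert('n')): buffer="unnuvnubqh" (len 10), cursors c1@3 c2@3 c3@6, authorship 1122.33...
After op 5 (move_left): buffer="unnuvnubqh" (len 10), cursors c1@2 c2@2 c3@5, authorship 1122.33...
After op 6 (add_cursor(4)): buffer="unnuvnubqh" (len 10), cursors c1@2 c2@2 c4@4 c3@5, authorship 1122.33...
After op 7 (move_right): buffer="unnuvnubqh" (len 10), cursors c1@3 c2@3 c4@5 c3@6, authorship 1122.33...
After op 8 (insert('v')): buffer="unnvvuvvnvubqh" (len 14), cursors c1@5 c2@5 c4@8 c3@10, authorship 112122.4333...
Authorship (.=original, N=cursor N): 1 1 2 1 2 2 . 4 3 3 3 . . .
Index 10: author = 3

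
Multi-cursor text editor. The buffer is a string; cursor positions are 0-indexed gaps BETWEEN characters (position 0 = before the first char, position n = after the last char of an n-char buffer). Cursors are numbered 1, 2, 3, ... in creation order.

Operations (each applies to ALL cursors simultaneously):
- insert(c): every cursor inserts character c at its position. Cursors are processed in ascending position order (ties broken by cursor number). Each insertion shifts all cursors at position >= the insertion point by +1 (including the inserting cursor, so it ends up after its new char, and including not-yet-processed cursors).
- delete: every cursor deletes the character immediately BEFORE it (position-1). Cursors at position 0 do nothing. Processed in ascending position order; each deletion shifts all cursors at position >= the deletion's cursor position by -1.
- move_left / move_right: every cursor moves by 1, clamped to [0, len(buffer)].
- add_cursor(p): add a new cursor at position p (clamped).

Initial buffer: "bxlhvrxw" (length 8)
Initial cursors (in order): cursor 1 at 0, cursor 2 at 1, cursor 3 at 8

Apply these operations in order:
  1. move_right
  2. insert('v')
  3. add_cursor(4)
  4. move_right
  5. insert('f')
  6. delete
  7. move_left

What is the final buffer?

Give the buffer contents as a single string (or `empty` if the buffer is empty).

After op 1 (move_right): buffer="bxlhvrxw" (len 8), cursors c1@1 c2@2 c3@8, authorship ........
After op 2 (insert('v')): buffer="bvxvlhvrxwv" (len 11), cursors c1@2 c2@4 c3@11, authorship .1.2......3
After op 3 (add_cursor(4)): buffer="bvxvlhvrxwv" (len 11), cursors c1@2 c2@4 c4@4 c3@11, authorship .1.2......3
After op 4 (move_right): buffer="bvxvlhvrxwv" (len 11), cursors c1@3 c2@5 c4@5 c3@11, authorship .1.2......3
After op 5 (insert('f')): buffer="bvxfvlffhvrxwvf" (len 15), cursors c1@4 c2@8 c4@8 c3@15, authorship .1.12.24.....33
After op 6 (delete): buffer="bvxvlhvrxwv" (len 11), cursors c1@3 c2@5 c4@5 c3@11, authorship .1.2......3
After op 7 (move_left): buffer="bvxvlhvrxwv" (len 11), cursors c1@2 c2@4 c4@4 c3@10, authorship .1.2......3

Answer: bvxvlhvrxwv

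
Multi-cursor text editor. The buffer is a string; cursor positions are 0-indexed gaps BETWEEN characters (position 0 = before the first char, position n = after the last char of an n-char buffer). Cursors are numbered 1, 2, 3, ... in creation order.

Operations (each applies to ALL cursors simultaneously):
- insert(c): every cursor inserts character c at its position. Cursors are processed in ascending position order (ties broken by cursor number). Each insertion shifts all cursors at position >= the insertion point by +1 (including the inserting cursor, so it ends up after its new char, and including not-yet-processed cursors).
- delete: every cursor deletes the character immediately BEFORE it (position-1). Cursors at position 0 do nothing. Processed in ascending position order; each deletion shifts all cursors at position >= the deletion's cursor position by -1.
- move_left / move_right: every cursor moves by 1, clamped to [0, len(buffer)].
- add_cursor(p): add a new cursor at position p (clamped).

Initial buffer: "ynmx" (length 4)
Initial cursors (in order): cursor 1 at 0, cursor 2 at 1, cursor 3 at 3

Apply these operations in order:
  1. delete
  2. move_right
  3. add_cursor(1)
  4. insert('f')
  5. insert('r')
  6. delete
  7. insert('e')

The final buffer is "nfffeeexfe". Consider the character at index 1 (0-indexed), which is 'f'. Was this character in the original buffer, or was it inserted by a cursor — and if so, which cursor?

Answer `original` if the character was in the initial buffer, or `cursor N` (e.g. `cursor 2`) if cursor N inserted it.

After op 1 (delete): buffer="nx" (len 2), cursors c1@0 c2@0 c3@1, authorship ..
After op 2 (move_right): buffer="nx" (len 2), cursors c1@1 c2@1 c3@2, authorship ..
After op 3 (add_cursor(1)): buffer="nx" (len 2), cursors c1@1 c2@1 c4@1 c3@2, authorship ..
After op 4 (insert('f')): buffer="nfffxf" (len 6), cursors c1@4 c2@4 c4@4 c3@6, authorship .124.3
After op 5 (insert('r')): buffer="nfffrrrxfr" (len 10), cursors c1@7 c2@7 c4@7 c3@10, authorship .124124.33
After op 6 (delete): buffer="nfffxf" (len 6), cursors c1@4 c2@4 c4@4 c3@6, authorship .124.3
After op 7 (insert('e')): buffer="nfffeeexfe" (len 10), cursors c1@7 c2@7 c4@7 c3@10, authorship .124124.33
Authorship (.=original, N=cursor N): . 1 2 4 1 2 4 . 3 3
Index 1: author = 1

Answer: cursor 1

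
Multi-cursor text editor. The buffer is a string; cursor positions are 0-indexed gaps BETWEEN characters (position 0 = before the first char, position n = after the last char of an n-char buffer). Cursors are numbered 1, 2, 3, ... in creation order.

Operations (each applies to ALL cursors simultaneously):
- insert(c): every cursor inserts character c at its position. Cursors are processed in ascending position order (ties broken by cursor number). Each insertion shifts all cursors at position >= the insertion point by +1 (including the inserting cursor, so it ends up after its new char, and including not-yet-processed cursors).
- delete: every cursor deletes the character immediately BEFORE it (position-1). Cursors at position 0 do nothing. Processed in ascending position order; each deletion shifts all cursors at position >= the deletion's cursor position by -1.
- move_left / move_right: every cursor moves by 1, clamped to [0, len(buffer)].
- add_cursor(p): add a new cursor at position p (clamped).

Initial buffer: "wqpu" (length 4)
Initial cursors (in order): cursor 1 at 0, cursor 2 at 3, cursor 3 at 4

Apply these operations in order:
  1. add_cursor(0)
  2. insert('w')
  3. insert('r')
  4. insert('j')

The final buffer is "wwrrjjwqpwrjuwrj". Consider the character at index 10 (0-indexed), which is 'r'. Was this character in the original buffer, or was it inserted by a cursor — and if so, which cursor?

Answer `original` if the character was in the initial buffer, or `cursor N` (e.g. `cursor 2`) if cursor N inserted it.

Answer: cursor 2

Derivation:
After op 1 (add_cursor(0)): buffer="wqpu" (len 4), cursors c1@0 c4@0 c2@3 c3@4, authorship ....
After op 2 (insert('w')): buffer="wwwqpwuw" (len 8), cursors c1@2 c4@2 c2@6 c3@8, authorship 14...2.3
After op 3 (insert('r')): buffer="wwrrwqpwruwr" (len 12), cursors c1@4 c4@4 c2@9 c3@12, authorship 1414...22.33
After op 4 (insert('j')): buffer="wwrrjjwqpwrjuwrj" (len 16), cursors c1@6 c4@6 c2@12 c3@16, authorship 141414...222.333
Authorship (.=original, N=cursor N): 1 4 1 4 1 4 . . . 2 2 2 . 3 3 3
Index 10: author = 2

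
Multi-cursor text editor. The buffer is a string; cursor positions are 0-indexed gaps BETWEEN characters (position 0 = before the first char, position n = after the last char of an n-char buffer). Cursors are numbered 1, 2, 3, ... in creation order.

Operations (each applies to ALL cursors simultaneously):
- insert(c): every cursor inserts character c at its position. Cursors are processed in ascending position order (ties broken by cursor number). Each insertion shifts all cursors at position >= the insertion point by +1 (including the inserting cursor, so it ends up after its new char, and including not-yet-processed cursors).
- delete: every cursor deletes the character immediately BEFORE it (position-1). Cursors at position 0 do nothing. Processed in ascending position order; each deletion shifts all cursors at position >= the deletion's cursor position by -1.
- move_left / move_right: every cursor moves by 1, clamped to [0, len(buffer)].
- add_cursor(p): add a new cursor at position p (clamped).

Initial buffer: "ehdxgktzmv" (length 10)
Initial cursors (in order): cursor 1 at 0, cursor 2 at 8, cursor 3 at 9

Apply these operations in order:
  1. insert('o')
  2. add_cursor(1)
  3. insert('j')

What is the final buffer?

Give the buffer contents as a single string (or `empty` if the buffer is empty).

Answer: ojjehdxgktzojmojv

Derivation:
After op 1 (insert('o')): buffer="oehdxgktzomov" (len 13), cursors c1@1 c2@10 c3@12, authorship 1........2.3.
After op 2 (add_cursor(1)): buffer="oehdxgktzomov" (len 13), cursors c1@1 c4@1 c2@10 c3@12, authorship 1........2.3.
After op 3 (insert('j')): buffer="ojjehdxgktzojmojv" (len 17), cursors c1@3 c4@3 c2@13 c3@16, authorship 114........22.33.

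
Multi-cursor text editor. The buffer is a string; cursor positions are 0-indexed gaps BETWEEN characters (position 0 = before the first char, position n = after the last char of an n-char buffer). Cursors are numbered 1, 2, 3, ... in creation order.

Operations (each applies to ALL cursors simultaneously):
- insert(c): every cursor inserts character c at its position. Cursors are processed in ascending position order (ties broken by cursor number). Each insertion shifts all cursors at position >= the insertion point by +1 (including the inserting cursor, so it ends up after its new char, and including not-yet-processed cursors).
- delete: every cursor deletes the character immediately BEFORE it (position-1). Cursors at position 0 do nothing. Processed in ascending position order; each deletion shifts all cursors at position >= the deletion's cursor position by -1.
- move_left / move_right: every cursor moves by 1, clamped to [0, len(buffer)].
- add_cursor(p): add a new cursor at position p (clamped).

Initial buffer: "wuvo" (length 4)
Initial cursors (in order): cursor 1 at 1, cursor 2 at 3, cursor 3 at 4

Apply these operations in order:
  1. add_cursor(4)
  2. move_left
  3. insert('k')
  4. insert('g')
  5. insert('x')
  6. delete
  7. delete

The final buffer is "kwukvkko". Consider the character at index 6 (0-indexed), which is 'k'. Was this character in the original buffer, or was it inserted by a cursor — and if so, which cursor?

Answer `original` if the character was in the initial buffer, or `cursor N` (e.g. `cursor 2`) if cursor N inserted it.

Answer: cursor 4

Derivation:
After op 1 (add_cursor(4)): buffer="wuvo" (len 4), cursors c1@1 c2@3 c3@4 c4@4, authorship ....
After op 2 (move_left): buffer="wuvo" (len 4), cursors c1@0 c2@2 c3@3 c4@3, authorship ....
After op 3 (insert('k')): buffer="kwukvkko" (len 8), cursors c1@1 c2@4 c3@7 c4@7, authorship 1..2.34.
After op 4 (insert('g')): buffer="kgwukgvkkggo" (len 12), cursors c1@2 c2@6 c3@11 c4@11, authorship 11..22.3434.
After op 5 (insert('x')): buffer="kgxwukgxvkkggxxo" (len 16), cursors c1@3 c2@8 c3@15 c4@15, authorship 111..222.343434.
After op 6 (delete): buffer="kgwukgvkkggo" (len 12), cursors c1@2 c2@6 c3@11 c4@11, authorship 11..22.3434.
After op 7 (delete): buffer="kwukvkko" (len 8), cursors c1@1 c2@4 c3@7 c4@7, authorship 1..2.34.
Authorship (.=original, N=cursor N): 1 . . 2 . 3 4 .
Index 6: author = 4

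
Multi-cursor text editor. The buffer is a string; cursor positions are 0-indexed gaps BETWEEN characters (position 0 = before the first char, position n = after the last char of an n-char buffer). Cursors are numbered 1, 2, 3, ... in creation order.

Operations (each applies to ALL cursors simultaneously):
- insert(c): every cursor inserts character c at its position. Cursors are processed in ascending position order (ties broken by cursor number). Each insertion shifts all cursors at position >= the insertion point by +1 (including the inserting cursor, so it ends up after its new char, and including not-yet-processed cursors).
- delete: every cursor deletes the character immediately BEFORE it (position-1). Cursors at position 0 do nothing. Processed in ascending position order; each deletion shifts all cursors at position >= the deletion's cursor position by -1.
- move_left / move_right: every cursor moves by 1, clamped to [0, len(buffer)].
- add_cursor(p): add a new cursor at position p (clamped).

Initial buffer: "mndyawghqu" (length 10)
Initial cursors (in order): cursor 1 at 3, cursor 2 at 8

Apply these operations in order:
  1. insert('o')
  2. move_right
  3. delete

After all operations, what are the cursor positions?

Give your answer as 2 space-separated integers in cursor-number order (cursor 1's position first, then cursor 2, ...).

Answer: 4 9

Derivation:
After op 1 (insert('o')): buffer="mndoyawghoqu" (len 12), cursors c1@4 c2@10, authorship ...1.....2..
After op 2 (move_right): buffer="mndoyawghoqu" (len 12), cursors c1@5 c2@11, authorship ...1.....2..
After op 3 (delete): buffer="mndoawghou" (len 10), cursors c1@4 c2@9, authorship ...1....2.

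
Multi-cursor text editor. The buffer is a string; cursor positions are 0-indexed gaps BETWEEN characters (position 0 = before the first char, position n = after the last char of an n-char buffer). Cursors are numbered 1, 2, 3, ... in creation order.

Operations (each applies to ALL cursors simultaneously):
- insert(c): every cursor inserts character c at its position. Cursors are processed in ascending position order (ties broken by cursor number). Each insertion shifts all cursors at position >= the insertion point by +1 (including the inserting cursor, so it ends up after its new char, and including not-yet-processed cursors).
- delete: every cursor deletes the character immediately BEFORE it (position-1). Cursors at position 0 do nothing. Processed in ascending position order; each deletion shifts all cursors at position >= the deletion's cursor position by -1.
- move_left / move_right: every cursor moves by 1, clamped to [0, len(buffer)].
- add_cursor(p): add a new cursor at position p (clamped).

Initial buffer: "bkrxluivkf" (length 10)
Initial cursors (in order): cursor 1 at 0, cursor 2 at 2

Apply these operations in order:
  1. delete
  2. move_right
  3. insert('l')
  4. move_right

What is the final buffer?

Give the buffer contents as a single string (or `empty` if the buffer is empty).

Answer: blrlxluivkf

Derivation:
After op 1 (delete): buffer="brxluivkf" (len 9), cursors c1@0 c2@1, authorship .........
After op 2 (move_right): buffer="brxluivkf" (len 9), cursors c1@1 c2@2, authorship .........
After op 3 (insert('l')): buffer="blrlxluivkf" (len 11), cursors c1@2 c2@4, authorship .1.2.......
After op 4 (move_right): buffer="blrlxluivkf" (len 11), cursors c1@3 c2@5, authorship .1.2.......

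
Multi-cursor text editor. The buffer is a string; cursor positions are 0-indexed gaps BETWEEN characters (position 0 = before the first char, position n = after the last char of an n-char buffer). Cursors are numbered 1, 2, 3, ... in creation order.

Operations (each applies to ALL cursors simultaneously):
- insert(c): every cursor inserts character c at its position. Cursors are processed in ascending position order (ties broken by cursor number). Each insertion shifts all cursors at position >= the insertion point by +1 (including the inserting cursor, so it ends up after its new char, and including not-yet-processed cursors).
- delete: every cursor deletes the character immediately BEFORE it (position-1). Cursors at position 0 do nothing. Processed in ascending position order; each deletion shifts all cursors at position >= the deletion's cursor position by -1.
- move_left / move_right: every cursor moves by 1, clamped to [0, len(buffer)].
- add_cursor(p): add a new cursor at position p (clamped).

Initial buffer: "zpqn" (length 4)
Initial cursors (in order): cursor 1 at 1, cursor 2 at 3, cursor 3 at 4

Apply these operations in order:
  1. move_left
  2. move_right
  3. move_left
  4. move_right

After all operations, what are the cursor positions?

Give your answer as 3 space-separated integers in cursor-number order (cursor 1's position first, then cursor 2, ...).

Answer: 1 3 4

Derivation:
After op 1 (move_left): buffer="zpqn" (len 4), cursors c1@0 c2@2 c3@3, authorship ....
After op 2 (move_right): buffer="zpqn" (len 4), cursors c1@1 c2@3 c3@4, authorship ....
After op 3 (move_left): buffer="zpqn" (len 4), cursors c1@0 c2@2 c3@3, authorship ....
After op 4 (move_right): buffer="zpqn" (len 4), cursors c1@1 c2@3 c3@4, authorship ....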